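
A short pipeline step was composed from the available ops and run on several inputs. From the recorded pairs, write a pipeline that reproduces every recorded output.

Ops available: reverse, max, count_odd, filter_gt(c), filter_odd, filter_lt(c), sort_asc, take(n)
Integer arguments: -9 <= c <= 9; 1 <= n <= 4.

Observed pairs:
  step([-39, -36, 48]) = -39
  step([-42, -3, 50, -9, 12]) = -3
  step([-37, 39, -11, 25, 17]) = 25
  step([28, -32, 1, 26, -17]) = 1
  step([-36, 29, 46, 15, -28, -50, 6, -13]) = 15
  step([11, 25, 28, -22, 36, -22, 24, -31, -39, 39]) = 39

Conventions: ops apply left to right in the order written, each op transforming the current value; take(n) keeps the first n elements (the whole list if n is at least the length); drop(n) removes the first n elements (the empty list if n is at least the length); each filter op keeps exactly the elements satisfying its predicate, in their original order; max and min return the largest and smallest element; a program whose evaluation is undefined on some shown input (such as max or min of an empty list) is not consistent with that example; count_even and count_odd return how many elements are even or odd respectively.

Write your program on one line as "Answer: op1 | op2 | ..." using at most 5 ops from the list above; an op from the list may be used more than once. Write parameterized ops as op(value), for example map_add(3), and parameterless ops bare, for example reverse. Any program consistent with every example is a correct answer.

filter_odd | reverse | take(2) | reverse | max

Check, running the answer program on each example:
  [-39, -36, 48] -> [-39] -> [-39] -> [-39] -> [-39] -> -39
  [-42, -3, 50, -9, 12] -> [-3, -9] -> [-9, -3] -> [-9, -3] -> [-3, -9] -> -3
  [-37, 39, -11, 25, 17] -> [-37, 39, -11, 25, 17] -> [17, 25, -11, 39, -37] -> [17, 25] -> [25, 17] -> 25
  [28, -32, 1, 26, -17] -> [1, -17] -> [-17, 1] -> [-17, 1] -> [1, -17] -> 1
  [-36, 29, 46, 15, -28, -50, 6, -13] -> [29, 15, -13] -> [-13, 15, 29] -> [-13, 15] -> [15, -13] -> 15
  [11, 25, 28, -22, 36, -22, 24, -31, -39, 39] -> [11, 25, -31, -39, 39] -> [39, -39, -31, 25, 11] -> [39, -39] -> [-39, 39] -> 39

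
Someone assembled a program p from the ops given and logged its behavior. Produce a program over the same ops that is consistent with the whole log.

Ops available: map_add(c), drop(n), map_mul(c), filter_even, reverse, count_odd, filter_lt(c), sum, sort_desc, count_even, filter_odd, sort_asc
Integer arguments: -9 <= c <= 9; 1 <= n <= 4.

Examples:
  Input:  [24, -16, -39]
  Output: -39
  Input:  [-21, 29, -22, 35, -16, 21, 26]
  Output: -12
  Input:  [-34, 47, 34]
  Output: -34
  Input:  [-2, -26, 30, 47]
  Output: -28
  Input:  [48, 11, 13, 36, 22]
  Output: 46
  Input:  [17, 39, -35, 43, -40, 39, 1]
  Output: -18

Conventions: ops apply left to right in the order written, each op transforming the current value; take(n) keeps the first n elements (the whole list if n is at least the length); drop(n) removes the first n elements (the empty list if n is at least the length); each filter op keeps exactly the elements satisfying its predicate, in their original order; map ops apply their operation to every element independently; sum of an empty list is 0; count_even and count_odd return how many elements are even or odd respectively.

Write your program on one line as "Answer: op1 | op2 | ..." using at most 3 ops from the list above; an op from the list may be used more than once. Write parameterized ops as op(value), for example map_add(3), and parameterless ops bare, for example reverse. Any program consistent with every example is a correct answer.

sort_desc | drop(2) | sum

Check, running the answer program on each example:
  [24, -16, -39] -> [24, -16, -39] -> [-39] -> -39
  [-21, 29, -22, 35, -16, 21, 26] -> [35, 29, 26, 21, -16, -21, -22] -> [26, 21, -16, -21, -22] -> -12
  [-34, 47, 34] -> [47, 34, -34] -> [-34] -> -34
  [-2, -26, 30, 47] -> [47, 30, -2, -26] -> [-2, -26] -> -28
  [48, 11, 13, 36, 22] -> [48, 36, 22, 13, 11] -> [22, 13, 11] -> 46
  [17, 39, -35, 43, -40, 39, 1] -> [43, 39, 39, 17, 1, -35, -40] -> [39, 17, 1, -35, -40] -> -18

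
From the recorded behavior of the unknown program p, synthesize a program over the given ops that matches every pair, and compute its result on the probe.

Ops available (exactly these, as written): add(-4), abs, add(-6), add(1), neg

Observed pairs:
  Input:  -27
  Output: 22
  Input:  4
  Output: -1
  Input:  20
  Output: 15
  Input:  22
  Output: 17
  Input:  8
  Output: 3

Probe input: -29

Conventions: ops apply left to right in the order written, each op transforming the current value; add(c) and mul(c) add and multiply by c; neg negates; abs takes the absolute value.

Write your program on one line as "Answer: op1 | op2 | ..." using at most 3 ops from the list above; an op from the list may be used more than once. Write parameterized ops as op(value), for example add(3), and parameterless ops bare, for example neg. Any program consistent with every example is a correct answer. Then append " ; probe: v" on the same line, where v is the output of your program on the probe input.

abs | add(1) | add(-6) ; probe: 24

Check, running the answer program on each example:
  -27 -> 27 -> 28 -> 22
  4 -> 4 -> 5 -> -1
  20 -> 20 -> 21 -> 15
  22 -> 22 -> 23 -> 17
  8 -> 8 -> 9 -> 3
  probe: -29 -> 29 -> 30 -> 24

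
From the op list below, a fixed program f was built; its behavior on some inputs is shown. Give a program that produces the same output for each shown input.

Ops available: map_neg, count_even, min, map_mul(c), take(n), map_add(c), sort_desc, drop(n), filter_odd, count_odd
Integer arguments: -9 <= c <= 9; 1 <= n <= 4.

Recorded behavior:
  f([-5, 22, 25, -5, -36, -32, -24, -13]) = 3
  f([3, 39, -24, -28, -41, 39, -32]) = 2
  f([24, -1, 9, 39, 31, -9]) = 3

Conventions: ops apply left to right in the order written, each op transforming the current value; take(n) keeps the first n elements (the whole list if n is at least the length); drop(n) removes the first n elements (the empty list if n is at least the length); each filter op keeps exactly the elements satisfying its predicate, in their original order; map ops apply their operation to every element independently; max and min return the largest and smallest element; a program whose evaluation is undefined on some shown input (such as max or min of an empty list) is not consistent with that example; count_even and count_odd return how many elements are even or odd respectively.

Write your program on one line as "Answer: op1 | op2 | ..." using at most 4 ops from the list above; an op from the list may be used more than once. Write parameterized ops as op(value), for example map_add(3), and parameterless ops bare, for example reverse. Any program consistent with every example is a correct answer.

map_neg | take(4) | map_add(8) | count_odd

Check, running the answer program on each example:
  [-5, 22, 25, -5, -36, -32, -24, -13] -> [5, -22, -25, 5, 36, 32, 24, 13] -> [5, -22, -25, 5] -> [13, -14, -17, 13] -> 3
  [3, 39, -24, -28, -41, 39, -32] -> [-3, -39, 24, 28, 41, -39, 32] -> [-3, -39, 24, 28] -> [5, -31, 32, 36] -> 2
  [24, -1, 9, 39, 31, -9] -> [-24, 1, -9, -39, -31, 9] -> [-24, 1, -9, -39] -> [-16, 9, -1, -31] -> 3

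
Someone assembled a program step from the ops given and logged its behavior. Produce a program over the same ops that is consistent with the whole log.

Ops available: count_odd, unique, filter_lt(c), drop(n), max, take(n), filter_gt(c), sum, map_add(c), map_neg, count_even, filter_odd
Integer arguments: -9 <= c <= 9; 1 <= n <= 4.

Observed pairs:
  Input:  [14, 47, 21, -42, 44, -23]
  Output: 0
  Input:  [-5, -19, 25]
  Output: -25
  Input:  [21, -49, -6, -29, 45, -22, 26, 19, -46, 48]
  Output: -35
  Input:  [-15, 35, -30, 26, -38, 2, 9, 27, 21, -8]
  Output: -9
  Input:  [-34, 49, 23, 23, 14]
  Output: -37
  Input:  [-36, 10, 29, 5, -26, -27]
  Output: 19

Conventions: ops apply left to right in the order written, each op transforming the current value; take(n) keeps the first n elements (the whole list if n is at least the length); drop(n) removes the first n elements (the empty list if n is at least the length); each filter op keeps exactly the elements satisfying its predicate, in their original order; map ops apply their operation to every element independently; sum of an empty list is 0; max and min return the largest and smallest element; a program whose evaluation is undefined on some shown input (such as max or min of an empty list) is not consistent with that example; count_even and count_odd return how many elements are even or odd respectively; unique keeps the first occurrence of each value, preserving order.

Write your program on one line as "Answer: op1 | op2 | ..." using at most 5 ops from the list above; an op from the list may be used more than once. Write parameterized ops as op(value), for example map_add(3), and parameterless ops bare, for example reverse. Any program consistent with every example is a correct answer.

drop(2) | unique | map_neg | sum

Check, running the answer program on each example:
  [14, 47, 21, -42, 44, -23] -> [21, -42, 44, -23] -> [21, -42, 44, -23] -> [-21, 42, -44, 23] -> 0
  [-5, -19, 25] -> [25] -> [25] -> [-25] -> -25
  [21, -49, -6, -29, 45, -22, 26, 19, -46, 48] -> [-6, -29, 45, -22, 26, 19, -46, 48] -> [-6, -29, 45, -22, 26, 19, -46, 48] -> [6, 29, -45, 22, -26, -19, 46, -48] -> -35
  [-15, 35, -30, 26, -38, 2, 9, 27, 21, -8] -> [-30, 26, -38, 2, 9, 27, 21, -8] -> [-30, 26, -38, 2, 9, 27, 21, -8] -> [30, -26, 38, -2, -9, -27, -21, 8] -> -9
  [-34, 49, 23, 23, 14] -> [23, 23, 14] -> [23, 14] -> [-23, -14] -> -37
  [-36, 10, 29, 5, -26, -27] -> [29, 5, -26, -27] -> [29, 5, -26, -27] -> [-29, -5, 26, 27] -> 19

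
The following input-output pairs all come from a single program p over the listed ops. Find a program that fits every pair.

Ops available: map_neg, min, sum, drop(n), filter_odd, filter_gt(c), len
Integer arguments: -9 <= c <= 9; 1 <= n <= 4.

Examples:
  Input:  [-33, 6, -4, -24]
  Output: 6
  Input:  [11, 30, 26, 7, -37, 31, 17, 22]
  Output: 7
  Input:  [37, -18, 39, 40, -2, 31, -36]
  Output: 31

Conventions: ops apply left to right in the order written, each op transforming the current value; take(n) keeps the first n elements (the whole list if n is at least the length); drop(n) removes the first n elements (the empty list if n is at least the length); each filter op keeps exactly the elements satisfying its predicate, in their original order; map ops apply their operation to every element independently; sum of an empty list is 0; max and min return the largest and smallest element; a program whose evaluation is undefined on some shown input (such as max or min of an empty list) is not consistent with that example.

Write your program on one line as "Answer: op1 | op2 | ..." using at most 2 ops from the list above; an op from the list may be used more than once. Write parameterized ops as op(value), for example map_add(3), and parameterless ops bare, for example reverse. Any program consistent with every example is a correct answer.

filter_gt(0) | min

Check, running the answer program on each example:
  [-33, 6, -4, -24] -> [6] -> 6
  [11, 30, 26, 7, -37, 31, 17, 22] -> [11, 30, 26, 7, 31, 17, 22] -> 7
  [37, -18, 39, 40, -2, 31, -36] -> [37, 39, 40, 31] -> 31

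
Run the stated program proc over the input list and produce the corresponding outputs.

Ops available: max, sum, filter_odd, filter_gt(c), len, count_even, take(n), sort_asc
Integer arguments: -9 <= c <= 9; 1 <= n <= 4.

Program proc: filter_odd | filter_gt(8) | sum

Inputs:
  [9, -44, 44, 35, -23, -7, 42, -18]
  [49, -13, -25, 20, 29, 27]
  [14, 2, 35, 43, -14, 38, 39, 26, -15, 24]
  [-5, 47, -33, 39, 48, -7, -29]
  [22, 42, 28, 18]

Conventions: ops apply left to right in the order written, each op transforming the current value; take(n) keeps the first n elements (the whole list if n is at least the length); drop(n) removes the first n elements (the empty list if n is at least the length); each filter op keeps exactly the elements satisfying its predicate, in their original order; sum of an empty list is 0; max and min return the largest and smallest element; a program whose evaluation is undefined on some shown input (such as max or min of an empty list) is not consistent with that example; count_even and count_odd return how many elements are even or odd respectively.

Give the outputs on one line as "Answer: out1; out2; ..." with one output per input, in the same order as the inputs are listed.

Execution, op by op:
  [9, -44, 44, 35, -23, -7, 42, -18] -> [9, 35, -23, -7] -> [9, 35] -> 44
  [49, -13, -25, 20, 29, 27] -> [49, -13, -25, 29, 27] -> [49, 29, 27] -> 105
  [14, 2, 35, 43, -14, 38, 39, 26, -15, 24] -> [35, 43, 39, -15] -> [35, 43, 39] -> 117
  [-5, 47, -33, 39, 48, -7, -29] -> [-5, 47, -33, 39, -7, -29] -> [47, 39] -> 86
  [22, 42, 28, 18] -> [] -> [] -> 0

44; 105; 117; 86; 0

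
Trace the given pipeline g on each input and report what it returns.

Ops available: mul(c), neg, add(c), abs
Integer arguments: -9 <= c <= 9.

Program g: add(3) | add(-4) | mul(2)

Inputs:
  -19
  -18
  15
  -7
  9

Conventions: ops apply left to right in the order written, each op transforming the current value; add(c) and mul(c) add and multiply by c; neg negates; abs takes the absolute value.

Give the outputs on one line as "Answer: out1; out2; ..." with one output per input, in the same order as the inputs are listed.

Execution, op by op:
  -19 -> -16 -> -20 -> -40
  -18 -> -15 -> -19 -> -38
  15 -> 18 -> 14 -> 28
  -7 -> -4 -> -8 -> -16
  9 -> 12 -> 8 -> 16

-40; -38; 28; -16; 16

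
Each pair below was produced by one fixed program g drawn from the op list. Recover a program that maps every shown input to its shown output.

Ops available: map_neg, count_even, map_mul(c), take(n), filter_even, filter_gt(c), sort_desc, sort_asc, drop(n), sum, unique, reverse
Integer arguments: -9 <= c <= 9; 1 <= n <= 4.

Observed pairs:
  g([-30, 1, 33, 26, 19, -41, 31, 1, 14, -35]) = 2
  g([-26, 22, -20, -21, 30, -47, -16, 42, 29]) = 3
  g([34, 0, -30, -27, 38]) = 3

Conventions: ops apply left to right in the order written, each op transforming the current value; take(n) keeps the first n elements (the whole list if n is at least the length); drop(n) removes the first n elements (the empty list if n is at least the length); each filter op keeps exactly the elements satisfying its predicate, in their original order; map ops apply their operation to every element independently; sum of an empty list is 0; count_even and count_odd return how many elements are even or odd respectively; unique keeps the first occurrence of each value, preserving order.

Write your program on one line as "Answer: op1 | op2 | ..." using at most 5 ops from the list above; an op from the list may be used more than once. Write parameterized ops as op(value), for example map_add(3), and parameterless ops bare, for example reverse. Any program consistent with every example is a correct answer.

filter_gt(-9) | map_mul(3) | sort_desc | sort_asc | count_even

Check, running the answer program on each example:
  [-30, 1, 33, 26, 19, -41, 31, 1, 14, -35] -> [1, 33, 26, 19, 31, 1, 14] -> [3, 99, 78, 57, 93, 3, 42] -> [99, 93, 78, 57, 42, 3, 3] -> [3, 3, 42, 57, 78, 93, 99] -> 2
  [-26, 22, -20, -21, 30, -47, -16, 42, 29] -> [22, 30, 42, 29] -> [66, 90, 126, 87] -> [126, 90, 87, 66] -> [66, 87, 90, 126] -> 3
  [34, 0, -30, -27, 38] -> [34, 0, 38] -> [102, 0, 114] -> [114, 102, 0] -> [0, 102, 114] -> 3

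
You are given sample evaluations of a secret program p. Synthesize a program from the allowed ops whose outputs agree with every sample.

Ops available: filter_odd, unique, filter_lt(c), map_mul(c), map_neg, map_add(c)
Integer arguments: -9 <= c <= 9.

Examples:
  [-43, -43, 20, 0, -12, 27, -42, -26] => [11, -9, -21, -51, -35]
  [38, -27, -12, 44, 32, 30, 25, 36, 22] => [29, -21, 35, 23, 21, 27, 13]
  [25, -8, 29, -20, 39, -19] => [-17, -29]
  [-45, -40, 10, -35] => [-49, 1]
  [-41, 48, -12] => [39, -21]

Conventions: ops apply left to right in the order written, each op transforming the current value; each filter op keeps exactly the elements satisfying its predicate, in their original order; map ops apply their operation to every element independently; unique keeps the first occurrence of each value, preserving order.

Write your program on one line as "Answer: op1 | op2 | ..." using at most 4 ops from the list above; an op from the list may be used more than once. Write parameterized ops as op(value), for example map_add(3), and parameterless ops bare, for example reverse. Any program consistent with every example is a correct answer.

map_add(-4) | map_add(-5) | unique | filter_odd

Check, running the answer program on each example:
  [-43, -43, 20, 0, -12, 27, -42, -26] -> [-47, -47, 16, -4, -16, 23, -46, -30] -> [-52, -52, 11, -9, -21, 18, -51, -35] -> [-52, 11, -9, -21, 18, -51, -35] -> [11, -9, -21, -51, -35]
  [38, -27, -12, 44, 32, 30, 25, 36, 22] -> [34, -31, -16, 40, 28, 26, 21, 32, 18] -> [29, -36, -21, 35, 23, 21, 16, 27, 13] -> [29, -36, -21, 35, 23, 21, 16, 27, 13] -> [29, -21, 35, 23, 21, 27, 13]
  [25, -8, 29, -20, 39, -19] -> [21, -12, 25, -24, 35, -23] -> [16, -17, 20, -29, 30, -28] -> [16, -17, 20, -29, 30, -28] -> [-17, -29]
  [-45, -40, 10, -35] -> [-49, -44, 6, -39] -> [-54, -49, 1, -44] -> [-54, -49, 1, -44] -> [-49, 1]
  [-41, 48, -12] -> [-45, 44, -16] -> [-50, 39, -21] -> [-50, 39, -21] -> [39, -21]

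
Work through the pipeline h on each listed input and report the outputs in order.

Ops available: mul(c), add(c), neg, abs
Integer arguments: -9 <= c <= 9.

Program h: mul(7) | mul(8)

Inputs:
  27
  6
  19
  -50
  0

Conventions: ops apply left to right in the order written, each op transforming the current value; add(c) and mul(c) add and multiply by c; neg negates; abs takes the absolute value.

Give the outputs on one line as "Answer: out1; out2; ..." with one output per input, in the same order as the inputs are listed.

1512; 336; 1064; -2800; 0

Execution, op by op:
  27 -> 189 -> 1512
  6 -> 42 -> 336
  19 -> 133 -> 1064
  -50 -> -350 -> -2800
  0 -> 0 -> 0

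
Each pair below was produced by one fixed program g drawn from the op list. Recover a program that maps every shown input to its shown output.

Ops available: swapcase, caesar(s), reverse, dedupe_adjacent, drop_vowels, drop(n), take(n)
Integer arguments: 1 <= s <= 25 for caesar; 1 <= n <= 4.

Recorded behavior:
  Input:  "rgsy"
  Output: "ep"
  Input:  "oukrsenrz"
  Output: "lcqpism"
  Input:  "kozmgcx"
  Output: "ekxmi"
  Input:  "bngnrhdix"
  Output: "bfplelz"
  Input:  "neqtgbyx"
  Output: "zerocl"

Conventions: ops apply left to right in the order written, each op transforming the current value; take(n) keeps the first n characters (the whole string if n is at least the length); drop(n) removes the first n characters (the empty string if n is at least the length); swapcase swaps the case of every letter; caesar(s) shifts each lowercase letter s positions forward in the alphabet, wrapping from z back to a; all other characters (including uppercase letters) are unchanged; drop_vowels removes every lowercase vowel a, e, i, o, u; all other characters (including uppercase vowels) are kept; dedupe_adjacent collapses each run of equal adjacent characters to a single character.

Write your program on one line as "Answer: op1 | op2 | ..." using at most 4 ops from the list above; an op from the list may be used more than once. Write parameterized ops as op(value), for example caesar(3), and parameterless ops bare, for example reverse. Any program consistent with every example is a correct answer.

reverse | drop(2) | caesar(24)

Check, running the answer program on each example:
  "rgsy" -> "ysgr" -> "gr" -> "ep"
  "oukrsenrz" -> "zrnesrkuo" -> "nesrkuo" -> "lcqpism"
  "kozmgcx" -> "xcgmzok" -> "gmzok" -> "ekxmi"
  "bngnrhdix" -> "xidhrngnb" -> "dhrngnb" -> "bfplelz"
  "neqtgbyx" -> "xybgtqen" -> "bgtqen" -> "zerocl"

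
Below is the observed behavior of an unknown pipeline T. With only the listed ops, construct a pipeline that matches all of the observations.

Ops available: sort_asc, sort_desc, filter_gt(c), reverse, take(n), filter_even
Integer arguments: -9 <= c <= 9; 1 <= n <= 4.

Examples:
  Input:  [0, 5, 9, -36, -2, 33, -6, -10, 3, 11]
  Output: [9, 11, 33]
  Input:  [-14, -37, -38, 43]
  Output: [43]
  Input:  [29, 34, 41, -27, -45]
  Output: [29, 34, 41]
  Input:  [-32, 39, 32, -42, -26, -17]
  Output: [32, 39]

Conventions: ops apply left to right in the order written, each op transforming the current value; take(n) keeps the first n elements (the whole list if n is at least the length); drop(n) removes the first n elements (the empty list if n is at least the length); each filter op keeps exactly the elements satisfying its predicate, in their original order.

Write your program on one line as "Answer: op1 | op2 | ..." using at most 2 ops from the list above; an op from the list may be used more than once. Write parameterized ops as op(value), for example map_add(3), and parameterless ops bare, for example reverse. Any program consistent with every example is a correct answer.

filter_gt(7) | sort_asc

Check, running the answer program on each example:
  [0, 5, 9, -36, -2, 33, -6, -10, 3, 11] -> [9, 33, 11] -> [9, 11, 33]
  [-14, -37, -38, 43] -> [43] -> [43]
  [29, 34, 41, -27, -45] -> [29, 34, 41] -> [29, 34, 41]
  [-32, 39, 32, -42, -26, -17] -> [39, 32] -> [32, 39]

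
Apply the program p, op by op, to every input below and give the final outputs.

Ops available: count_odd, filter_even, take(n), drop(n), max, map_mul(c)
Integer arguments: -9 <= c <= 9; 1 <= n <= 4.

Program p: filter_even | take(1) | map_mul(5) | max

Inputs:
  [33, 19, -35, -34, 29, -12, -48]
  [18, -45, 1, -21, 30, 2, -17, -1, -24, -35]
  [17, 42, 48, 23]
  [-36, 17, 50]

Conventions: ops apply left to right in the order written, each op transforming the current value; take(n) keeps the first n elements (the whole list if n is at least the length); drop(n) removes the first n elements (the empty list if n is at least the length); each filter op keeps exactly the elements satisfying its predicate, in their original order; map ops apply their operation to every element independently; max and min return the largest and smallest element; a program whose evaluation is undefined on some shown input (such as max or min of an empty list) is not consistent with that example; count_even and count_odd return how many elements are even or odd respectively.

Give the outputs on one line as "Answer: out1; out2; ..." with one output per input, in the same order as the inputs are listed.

-170; 90; 210; -180

Execution, op by op:
  [33, 19, -35, -34, 29, -12, -48] -> [-34, -12, -48] -> [-34] -> [-170] -> -170
  [18, -45, 1, -21, 30, 2, -17, -1, -24, -35] -> [18, 30, 2, -24] -> [18] -> [90] -> 90
  [17, 42, 48, 23] -> [42, 48] -> [42] -> [210] -> 210
  [-36, 17, 50] -> [-36, 50] -> [-36] -> [-180] -> -180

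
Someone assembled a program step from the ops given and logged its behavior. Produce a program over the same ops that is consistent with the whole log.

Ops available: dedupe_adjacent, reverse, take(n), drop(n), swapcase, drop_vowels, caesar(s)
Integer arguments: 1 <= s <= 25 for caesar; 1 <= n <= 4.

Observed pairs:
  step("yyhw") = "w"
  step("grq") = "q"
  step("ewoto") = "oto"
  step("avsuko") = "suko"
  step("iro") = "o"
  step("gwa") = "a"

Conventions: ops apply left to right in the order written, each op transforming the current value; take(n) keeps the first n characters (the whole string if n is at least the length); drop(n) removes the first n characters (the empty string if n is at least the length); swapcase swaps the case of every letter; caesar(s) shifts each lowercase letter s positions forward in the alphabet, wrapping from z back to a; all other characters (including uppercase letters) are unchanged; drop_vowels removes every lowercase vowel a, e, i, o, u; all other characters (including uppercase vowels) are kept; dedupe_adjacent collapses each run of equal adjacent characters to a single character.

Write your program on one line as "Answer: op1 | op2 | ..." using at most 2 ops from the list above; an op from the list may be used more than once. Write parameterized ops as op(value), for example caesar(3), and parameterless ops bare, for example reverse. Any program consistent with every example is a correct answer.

dedupe_adjacent | drop(2)

Check, running the answer program on each example:
  "yyhw" -> "yhw" -> "w"
  "grq" -> "grq" -> "q"
  "ewoto" -> "ewoto" -> "oto"
  "avsuko" -> "avsuko" -> "suko"
  "iro" -> "iro" -> "o"
  "gwa" -> "gwa" -> "a"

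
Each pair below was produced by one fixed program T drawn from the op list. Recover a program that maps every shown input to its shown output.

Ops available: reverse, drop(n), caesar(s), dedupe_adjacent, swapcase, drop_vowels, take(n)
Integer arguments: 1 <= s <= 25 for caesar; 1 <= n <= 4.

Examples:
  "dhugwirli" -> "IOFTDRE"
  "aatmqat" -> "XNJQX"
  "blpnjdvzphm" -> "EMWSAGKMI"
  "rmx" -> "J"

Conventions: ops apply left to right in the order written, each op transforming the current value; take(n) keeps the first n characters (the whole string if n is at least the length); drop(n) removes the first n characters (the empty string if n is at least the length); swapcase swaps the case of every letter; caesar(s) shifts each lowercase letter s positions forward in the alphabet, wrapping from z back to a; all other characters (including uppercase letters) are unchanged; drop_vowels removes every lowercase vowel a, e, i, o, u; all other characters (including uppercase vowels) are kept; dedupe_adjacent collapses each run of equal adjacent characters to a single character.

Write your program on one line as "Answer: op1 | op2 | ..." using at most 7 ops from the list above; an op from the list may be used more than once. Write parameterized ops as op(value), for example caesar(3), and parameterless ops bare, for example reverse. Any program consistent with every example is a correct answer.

drop(1) | reverse | drop(1) | caesar(16) | caesar(7) | swapcase

Check, running the answer program on each example:
  "dhugwirli" -> "hugwirli" -> "ilriwguh" -> "lriwguh" -> "bhymwkx" -> "ioftdre" -> "IOFTDRE"
  "aatmqat" -> "atmqat" -> "taqmta" -> "aqmta" -> "qgcjq" -> "xnjqx" -> "XNJQX"
  "blpnjdvzphm" -> "lpnjdvzphm" -> "mhpzvdjnpl" -> "hpzvdjnpl" -> "xfpltzdfb" -> "emwsagkmi" -> "EMWSAGKMI"
  "rmx" -> "mx" -> "xm" -> "m" -> "c" -> "j" -> "J"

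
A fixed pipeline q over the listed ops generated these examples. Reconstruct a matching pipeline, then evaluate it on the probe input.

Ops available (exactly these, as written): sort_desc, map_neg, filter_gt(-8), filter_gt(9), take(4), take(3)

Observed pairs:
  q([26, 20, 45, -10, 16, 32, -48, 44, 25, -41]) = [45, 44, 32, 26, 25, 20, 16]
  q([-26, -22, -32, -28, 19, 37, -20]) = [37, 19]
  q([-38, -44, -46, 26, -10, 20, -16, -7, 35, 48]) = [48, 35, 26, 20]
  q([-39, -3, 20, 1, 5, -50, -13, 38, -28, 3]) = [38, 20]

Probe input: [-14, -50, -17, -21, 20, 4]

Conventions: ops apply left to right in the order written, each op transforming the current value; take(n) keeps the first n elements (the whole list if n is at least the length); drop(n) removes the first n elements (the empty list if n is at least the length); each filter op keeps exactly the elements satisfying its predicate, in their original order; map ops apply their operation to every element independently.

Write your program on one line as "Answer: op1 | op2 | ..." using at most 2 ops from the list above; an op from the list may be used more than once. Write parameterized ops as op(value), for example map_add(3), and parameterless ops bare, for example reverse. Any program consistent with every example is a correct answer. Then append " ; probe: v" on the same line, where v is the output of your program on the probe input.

filter_gt(9) | sort_desc ; probe: [20]

Check, running the answer program on each example:
  [26, 20, 45, -10, 16, 32, -48, 44, 25, -41] -> [26, 20, 45, 16, 32, 44, 25] -> [45, 44, 32, 26, 25, 20, 16]
  [-26, -22, -32, -28, 19, 37, -20] -> [19, 37] -> [37, 19]
  [-38, -44, -46, 26, -10, 20, -16, -7, 35, 48] -> [26, 20, 35, 48] -> [48, 35, 26, 20]
  [-39, -3, 20, 1, 5, -50, -13, 38, -28, 3] -> [20, 38] -> [38, 20]
  probe: [-14, -50, -17, -21, 20, 4] -> [20] -> [20]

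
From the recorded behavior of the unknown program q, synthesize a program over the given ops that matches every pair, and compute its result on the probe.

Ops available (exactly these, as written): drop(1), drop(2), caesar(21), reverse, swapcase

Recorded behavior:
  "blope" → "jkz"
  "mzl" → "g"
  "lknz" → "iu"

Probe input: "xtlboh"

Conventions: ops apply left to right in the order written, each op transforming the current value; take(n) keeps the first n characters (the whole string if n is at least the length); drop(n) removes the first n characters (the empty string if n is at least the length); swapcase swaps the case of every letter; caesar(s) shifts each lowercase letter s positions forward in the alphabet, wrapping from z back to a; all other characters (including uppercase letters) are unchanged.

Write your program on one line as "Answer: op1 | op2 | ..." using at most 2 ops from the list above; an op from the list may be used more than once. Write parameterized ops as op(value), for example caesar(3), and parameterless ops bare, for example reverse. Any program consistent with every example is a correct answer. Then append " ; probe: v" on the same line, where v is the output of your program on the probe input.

drop(2) | caesar(21) ; probe: "gwjc"

Check, running the answer program on each example:
  "blope" -> "ope" -> "jkz"
  "mzl" -> "l" -> "g"
  "lknz" -> "nz" -> "iu"
  probe: "xtlboh" -> "lboh" -> "gwjc"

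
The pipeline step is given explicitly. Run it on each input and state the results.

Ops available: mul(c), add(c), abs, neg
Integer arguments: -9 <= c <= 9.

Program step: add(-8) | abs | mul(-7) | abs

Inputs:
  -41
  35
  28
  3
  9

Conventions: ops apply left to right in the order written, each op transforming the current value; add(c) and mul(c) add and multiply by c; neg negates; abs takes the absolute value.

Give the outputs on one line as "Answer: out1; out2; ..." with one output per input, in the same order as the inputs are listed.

343; 189; 140; 35; 7

Execution, op by op:
  -41 -> -49 -> 49 -> -343 -> 343
  35 -> 27 -> 27 -> -189 -> 189
  28 -> 20 -> 20 -> -140 -> 140
  3 -> -5 -> 5 -> -35 -> 35
  9 -> 1 -> 1 -> -7 -> 7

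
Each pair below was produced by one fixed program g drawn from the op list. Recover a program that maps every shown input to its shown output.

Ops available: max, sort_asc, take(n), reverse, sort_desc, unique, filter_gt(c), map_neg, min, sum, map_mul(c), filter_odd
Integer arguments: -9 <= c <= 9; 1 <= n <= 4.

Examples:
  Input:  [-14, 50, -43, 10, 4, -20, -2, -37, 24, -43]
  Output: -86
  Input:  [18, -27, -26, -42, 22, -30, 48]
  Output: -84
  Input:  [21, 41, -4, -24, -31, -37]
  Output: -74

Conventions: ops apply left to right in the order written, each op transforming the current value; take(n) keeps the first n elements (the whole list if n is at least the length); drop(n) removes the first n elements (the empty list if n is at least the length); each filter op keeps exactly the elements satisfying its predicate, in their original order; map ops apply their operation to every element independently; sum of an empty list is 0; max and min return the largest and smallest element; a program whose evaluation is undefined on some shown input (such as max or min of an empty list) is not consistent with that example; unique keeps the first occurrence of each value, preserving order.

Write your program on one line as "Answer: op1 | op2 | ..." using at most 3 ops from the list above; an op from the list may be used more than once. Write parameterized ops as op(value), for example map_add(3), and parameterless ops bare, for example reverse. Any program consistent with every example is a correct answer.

map_mul(-2) | map_neg | min

Check, running the answer program on each example:
  [-14, 50, -43, 10, 4, -20, -2, -37, 24, -43] -> [28, -100, 86, -20, -8, 40, 4, 74, -48, 86] -> [-28, 100, -86, 20, 8, -40, -4, -74, 48, -86] -> -86
  [18, -27, -26, -42, 22, -30, 48] -> [-36, 54, 52, 84, -44, 60, -96] -> [36, -54, -52, -84, 44, -60, 96] -> -84
  [21, 41, -4, -24, -31, -37] -> [-42, -82, 8, 48, 62, 74] -> [42, 82, -8, -48, -62, -74] -> -74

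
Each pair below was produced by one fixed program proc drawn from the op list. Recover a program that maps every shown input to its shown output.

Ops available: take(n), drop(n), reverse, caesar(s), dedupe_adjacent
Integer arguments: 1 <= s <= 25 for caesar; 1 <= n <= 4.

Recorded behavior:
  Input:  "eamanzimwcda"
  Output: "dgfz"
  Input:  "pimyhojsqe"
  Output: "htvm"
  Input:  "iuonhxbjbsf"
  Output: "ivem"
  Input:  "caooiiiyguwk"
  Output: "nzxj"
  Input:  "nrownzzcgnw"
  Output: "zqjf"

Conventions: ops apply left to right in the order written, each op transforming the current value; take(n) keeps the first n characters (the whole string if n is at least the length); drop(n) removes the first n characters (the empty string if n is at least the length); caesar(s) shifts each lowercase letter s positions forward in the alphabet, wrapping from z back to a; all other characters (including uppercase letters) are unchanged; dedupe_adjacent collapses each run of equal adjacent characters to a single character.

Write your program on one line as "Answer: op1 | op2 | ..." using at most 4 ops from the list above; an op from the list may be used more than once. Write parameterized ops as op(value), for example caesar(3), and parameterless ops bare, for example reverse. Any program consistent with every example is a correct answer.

drop(2) | reverse | take(4) | caesar(3)

Check, running the answer program on each example:
  "eamanzimwcda" -> "manzimwcda" -> "adcwmiznam" -> "adcw" -> "dgfz"
  "pimyhojsqe" -> "myhojsqe" -> "eqsjohym" -> "eqsj" -> "htvm"
  "iuonhxbjbsf" -> "onhxbjbsf" -> "fsbjbxhno" -> "fsbj" -> "ivem"
  "caooiiiyguwk" -> "ooiiiyguwk" -> "kwugyiiioo" -> "kwug" -> "nzxj"
  "nrownzzcgnw" -> "ownzzcgnw" -> "wngczznwo" -> "wngc" -> "zqjf"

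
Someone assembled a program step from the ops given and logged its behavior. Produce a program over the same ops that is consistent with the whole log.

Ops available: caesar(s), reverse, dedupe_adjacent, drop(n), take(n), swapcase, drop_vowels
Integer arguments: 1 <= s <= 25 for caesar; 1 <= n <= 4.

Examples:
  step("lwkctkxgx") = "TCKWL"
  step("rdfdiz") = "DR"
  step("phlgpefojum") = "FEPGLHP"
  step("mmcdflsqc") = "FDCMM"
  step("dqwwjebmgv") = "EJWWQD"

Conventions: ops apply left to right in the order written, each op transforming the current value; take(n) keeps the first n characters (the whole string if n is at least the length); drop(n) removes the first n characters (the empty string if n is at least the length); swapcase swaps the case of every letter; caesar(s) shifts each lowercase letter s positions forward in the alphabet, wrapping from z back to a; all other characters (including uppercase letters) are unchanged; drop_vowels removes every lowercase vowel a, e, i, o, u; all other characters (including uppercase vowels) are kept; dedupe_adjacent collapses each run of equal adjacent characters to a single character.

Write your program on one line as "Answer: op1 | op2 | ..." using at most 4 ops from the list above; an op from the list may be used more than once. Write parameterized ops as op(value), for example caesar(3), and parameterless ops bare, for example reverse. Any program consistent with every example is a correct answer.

reverse | swapcase | drop(4)

Check, running the answer program on each example:
  "lwkctkxgx" -> "xgxktckwl" -> "XGXKTCKWL" -> "TCKWL"
  "rdfdiz" -> "zidfdr" -> "ZIDFDR" -> "DR"
  "phlgpefojum" -> "mujofepglhp" -> "MUJOFEPGLHP" -> "FEPGLHP"
  "mmcdflsqc" -> "cqslfdcmm" -> "CQSLFDCMM" -> "FDCMM"
  "dqwwjebmgv" -> "vgmbejwwqd" -> "VGMBEJWWQD" -> "EJWWQD"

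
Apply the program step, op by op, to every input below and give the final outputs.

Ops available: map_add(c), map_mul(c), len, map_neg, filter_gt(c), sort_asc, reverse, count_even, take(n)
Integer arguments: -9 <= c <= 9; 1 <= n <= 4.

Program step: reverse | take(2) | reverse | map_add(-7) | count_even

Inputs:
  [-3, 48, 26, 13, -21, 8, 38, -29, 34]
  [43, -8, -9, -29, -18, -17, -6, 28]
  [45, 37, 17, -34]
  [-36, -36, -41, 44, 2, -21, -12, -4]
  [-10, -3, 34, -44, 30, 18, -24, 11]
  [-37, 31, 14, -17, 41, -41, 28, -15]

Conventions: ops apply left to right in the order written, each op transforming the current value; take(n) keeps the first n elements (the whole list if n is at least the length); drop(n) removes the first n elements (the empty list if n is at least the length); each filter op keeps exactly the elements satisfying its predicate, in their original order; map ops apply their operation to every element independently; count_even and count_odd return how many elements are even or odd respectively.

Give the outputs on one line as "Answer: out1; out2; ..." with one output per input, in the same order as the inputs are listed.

Execution, op by op:
  [-3, 48, 26, 13, -21, 8, 38, -29, 34] -> [34, -29, 38, 8, -21, 13, 26, 48, -3] -> [34, -29] -> [-29, 34] -> [-36, 27] -> 1
  [43, -8, -9, -29, -18, -17, -6, 28] -> [28, -6, -17, -18, -29, -9, -8, 43] -> [28, -6] -> [-6, 28] -> [-13, 21] -> 0
  [45, 37, 17, -34] -> [-34, 17, 37, 45] -> [-34, 17] -> [17, -34] -> [10, -41] -> 1
  [-36, -36, -41, 44, 2, -21, -12, -4] -> [-4, -12, -21, 2, 44, -41, -36, -36] -> [-4, -12] -> [-12, -4] -> [-19, -11] -> 0
  [-10, -3, 34, -44, 30, 18, -24, 11] -> [11, -24, 18, 30, -44, 34, -3, -10] -> [11, -24] -> [-24, 11] -> [-31, 4] -> 1
  [-37, 31, 14, -17, 41, -41, 28, -15] -> [-15, 28, -41, 41, -17, 14, 31, -37] -> [-15, 28] -> [28, -15] -> [21, -22] -> 1

1; 0; 1; 0; 1; 1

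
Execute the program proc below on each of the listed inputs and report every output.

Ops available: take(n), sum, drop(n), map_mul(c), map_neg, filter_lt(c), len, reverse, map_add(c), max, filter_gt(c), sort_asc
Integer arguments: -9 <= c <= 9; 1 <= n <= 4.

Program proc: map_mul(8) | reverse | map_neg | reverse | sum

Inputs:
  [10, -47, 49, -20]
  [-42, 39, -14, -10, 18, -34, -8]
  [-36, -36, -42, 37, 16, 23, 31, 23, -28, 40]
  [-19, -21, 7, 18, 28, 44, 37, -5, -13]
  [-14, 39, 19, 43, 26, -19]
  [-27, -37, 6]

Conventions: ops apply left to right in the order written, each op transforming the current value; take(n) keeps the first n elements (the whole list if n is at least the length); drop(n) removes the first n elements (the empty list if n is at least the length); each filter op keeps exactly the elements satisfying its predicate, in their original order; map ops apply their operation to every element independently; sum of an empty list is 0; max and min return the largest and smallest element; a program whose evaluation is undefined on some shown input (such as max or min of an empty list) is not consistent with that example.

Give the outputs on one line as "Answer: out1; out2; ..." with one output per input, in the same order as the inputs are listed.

64; 408; -224; -608; -752; 464

Execution, op by op:
  [10, -47, 49, -20] -> [80, -376, 392, -160] -> [-160, 392, -376, 80] -> [160, -392, 376, -80] -> [-80, 376, -392, 160] -> 64
  [-42, 39, -14, -10, 18, -34, -8] -> [-336, 312, -112, -80, 144, -272, -64] -> [-64, -272, 144, -80, -112, 312, -336] -> [64, 272, -144, 80, 112, -312, 336] -> [336, -312, 112, 80, -144, 272, 64] -> 408
  [-36, -36, -42, 37, 16, 23, 31, 23, -28, 40] -> [-288, -288, -336, 296, 128, 184, 248, 184, -224, 320] -> [320, -224, 184, 248, 184, 128, 296, -336, -288, -288] -> [-320, 224, -184, -248, -184, -128, -296, 336, 288, 288] -> [288, 288, 336, -296, -128, -184, -248, -184, 224, -320] -> -224
  [-19, -21, 7, 18, 28, 44, 37, -5, -13] -> [-152, -168, 56, 144, 224, 352, 296, -40, -104] -> [-104, -40, 296, 352, 224, 144, 56, -168, -152] -> [104, 40, -296, -352, -224, -144, -56, 168, 152] -> [152, 168, -56, -144, -224, -352, -296, 40, 104] -> -608
  [-14, 39, 19, 43, 26, -19] -> [-112, 312, 152, 344, 208, -152] -> [-152, 208, 344, 152, 312, -112] -> [152, -208, -344, -152, -312, 112] -> [112, -312, -152, -344, -208, 152] -> -752
  [-27, -37, 6] -> [-216, -296, 48] -> [48, -296, -216] -> [-48, 296, 216] -> [216, 296, -48] -> 464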